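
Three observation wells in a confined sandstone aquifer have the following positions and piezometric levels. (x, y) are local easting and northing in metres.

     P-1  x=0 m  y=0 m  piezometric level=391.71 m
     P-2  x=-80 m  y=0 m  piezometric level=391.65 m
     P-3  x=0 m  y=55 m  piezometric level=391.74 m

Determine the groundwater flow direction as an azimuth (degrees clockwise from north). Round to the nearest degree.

∂h/∂x = (391.65 − 391.71) / (-80 − 0) = +0.0007500
∂h/∂y = (391.74 − 391.71) / (55 − 0) = +0.0005455
Flow direction (−∇h) has components (-0.0007500 E, -0.0005455 N).
Azimuth = atan2(E, N) = atan2(-0.0007500, -0.0005455) = 234.0° ≈ 234°.

234°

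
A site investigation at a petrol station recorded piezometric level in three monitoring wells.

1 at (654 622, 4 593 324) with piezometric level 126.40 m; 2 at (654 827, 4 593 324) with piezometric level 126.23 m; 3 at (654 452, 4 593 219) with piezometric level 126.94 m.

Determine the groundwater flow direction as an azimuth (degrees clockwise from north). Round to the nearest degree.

Three-point gradient (reference 1): Δ to 2 = (205, 0, -0.17), Δ to 3 = (-170, -105, +0.54).
∂h/∂x = -0.0008293, ∂h/∂y = -0.003800 (det = -21525).
Flow direction (−∇h) has components (+0.0008293 E, +0.003800 N).
Azimuth = atan2(E, N) = atan2(+0.0008293, +0.003800) = 12.3° ≈ 012°.

012°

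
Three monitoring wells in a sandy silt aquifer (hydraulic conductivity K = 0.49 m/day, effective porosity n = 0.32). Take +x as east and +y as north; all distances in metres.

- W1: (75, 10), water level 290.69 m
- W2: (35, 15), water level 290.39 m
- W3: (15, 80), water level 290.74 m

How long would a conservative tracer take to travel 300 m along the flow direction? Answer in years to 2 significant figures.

Three-point gradient (reference W1): Δ to W2 = (-40, 5, -0.30), Δ to W3 = (-60, 70, +0.05).
∂h/∂x = +0.008500, ∂h/∂y = +0.008000 (det = -2500).
|∇h| = √(0.008500² + 0.008000²) = 0.01167
Seepage velocity v = K·i/n = 0.49 × 0.01167 / 0.32 = 0.01787 m/day.
t = 300 / 0.01787 = 1.679e+04 days = 46 years.

46 years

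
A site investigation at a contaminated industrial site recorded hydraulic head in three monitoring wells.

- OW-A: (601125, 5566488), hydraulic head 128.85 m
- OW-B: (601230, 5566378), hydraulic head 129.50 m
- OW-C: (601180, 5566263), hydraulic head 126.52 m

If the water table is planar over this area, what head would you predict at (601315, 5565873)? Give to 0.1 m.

Differences from OW-A: to OW-B (Δx, Δy, Δh) = (105, -110, +0.65); to OW-C = (55, -225, -2.33).
Solve a·Δx + b·Δy = Δh: det = 105·(-225) − 55·(-110) = -17575.
∂h/∂x = [(+0.65)·(-225) − (-2.33)·(-110)] / -17575 = +0.02290
∂h/∂y = [105·(-2.33) − 55·(+0.65)] / -17575 = +0.01595
h(601315, 5565873) = 128.85 + (+0.02290)·(190) + (+0.01595)·(-615) = 128.85 +4.352 -9.812 = 123.390 m.

123.4 m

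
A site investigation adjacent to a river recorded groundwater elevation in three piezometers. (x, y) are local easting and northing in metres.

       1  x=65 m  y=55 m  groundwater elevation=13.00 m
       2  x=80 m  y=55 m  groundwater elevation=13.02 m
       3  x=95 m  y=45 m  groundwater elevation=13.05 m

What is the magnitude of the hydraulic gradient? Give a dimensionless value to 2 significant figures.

0.0017

With h = a·x + b·y + c and 1 as origin, the differences give:
  15·a + 0·b = +0.02
  30·a + (-10)·b = +0.05
Eliminate b (×(-10) and ×0, subtract): -150·a = -0.200 → a = ∂h/∂x = +0.001333
Back-substitute: b = ∂h/∂y = -0.001000.
|∇h| = √(0.001333² + -0.001000²) = 0.001666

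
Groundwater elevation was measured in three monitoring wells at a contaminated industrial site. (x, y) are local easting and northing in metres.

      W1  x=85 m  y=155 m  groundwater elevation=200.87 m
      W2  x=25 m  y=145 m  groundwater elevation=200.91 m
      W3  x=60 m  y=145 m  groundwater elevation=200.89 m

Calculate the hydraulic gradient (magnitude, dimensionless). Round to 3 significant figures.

Taking W1 as reference: W2−W1 = (-60, -10, +0.04); W3−W1 = (-25, -10, +0.02).
Solve a·Δx + b·Δy = Δh: det = (-60)·(-10) − (-25)·(-10) = 350.
∂h/∂x = [(+0.04)·(-10) − (+0.02)·(-10)] / 350 = -0.0005714
∂h/∂y = [(-60)·(+0.02) − (-25)·(+0.04)] / 350 = -0.0005714
|∇h| = √(-0.0005714² + -0.0005714²) = 0.0008081

0.000808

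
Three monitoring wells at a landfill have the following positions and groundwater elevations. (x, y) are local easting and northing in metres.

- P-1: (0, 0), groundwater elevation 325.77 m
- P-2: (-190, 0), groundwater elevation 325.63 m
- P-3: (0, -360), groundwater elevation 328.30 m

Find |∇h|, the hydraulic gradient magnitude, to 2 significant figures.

∂h/∂x = (325.63 − 325.77) / (-190 − 0) = +0.0007368
∂h/∂y = (328.30 − 325.77) / (-360 − 0) = -0.007028
|∇h| = √(0.0007368² + -0.007028²) = 0.007067

0.0071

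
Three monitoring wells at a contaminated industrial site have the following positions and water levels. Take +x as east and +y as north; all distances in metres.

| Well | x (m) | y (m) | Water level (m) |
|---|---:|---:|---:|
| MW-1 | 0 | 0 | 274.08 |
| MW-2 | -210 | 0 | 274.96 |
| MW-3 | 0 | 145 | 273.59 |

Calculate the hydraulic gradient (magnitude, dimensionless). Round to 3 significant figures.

∂h/∂x = (274.96 − 274.08) / (-210 − 0) = -0.004190
∂h/∂y = (273.59 − 274.08) / (145 − 0) = -0.003379
|∇h| = √(-0.004190² + -0.003379²) = 0.005383

0.00538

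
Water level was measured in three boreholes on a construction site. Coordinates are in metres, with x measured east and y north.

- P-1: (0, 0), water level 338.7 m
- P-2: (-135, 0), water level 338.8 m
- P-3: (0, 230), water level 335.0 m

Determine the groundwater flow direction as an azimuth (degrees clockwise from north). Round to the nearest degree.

∂h/∂x = (338.8 − 338.7) / (-135 − 0) = -0.0007407
∂h/∂y = (335.0 − 338.7) / (230 − 0) = -0.01609
Flow direction (−∇h) has components (+0.0007407 E, +0.01609 N).
Azimuth = atan2(E, N) = atan2(+0.0007407, +0.01609) = 2.6° ≈ 003°.

003°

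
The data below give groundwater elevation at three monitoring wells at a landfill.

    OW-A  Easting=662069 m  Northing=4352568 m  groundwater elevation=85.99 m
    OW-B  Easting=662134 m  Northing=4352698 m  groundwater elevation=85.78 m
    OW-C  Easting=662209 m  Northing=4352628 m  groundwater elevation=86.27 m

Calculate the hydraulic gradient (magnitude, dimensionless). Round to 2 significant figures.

With h = a·x + b·y + c and OW-A as origin, the differences give:
  65·a + 130·b = -0.21
  140·a + 60·b = +0.28
Eliminate b (×60 and ×130, subtract): -14300·a = -49.000 → a = ∂h/∂x = +0.003427
Back-substitute: b = ∂h/∂y = -0.003329.
|∇h| = √(0.003427² + -0.003329²) = 0.004778

0.0048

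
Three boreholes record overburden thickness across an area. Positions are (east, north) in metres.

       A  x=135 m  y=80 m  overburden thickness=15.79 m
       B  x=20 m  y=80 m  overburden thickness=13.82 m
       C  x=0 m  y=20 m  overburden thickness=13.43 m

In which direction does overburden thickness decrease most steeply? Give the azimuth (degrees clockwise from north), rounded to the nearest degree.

With d = a·x + b·y + c and A as origin, the differences give:
  (-115)·a + 0·b = -1.97
  (-135)·a + (-60)·b = -2.36
Eliminate b (×(-60) and ×0, subtract): 6900·a = 118.200 → a = ∂d/∂x = +0.01713
Back-substitute: b = ∂d/∂y = +0.0007899.
Steepest decrease is along −∇f: components (-0.01713 E, -0.0007899 N).
Azimuth = atan2(-0.01713, -0.0007899) = 267.4° ≈ 267°.

267°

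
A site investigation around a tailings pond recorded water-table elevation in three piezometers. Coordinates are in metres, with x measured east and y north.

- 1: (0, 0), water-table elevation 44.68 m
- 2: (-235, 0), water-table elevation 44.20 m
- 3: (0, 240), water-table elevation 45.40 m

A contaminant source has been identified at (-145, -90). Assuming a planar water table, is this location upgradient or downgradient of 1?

∂h/∂x = (44.20 − 44.68) / (-235 − 0) = +0.002043
∂h/∂y = (45.40 − 44.68) / (240 − 0) = +0.003000
Head at (-145, -90) = 44.68 + (+0.002043)·(-145) + (+0.003000)·(-90) = 44.11 m.
That is lower than the 44.68 m at 1, so the point is downgradient.

downgradient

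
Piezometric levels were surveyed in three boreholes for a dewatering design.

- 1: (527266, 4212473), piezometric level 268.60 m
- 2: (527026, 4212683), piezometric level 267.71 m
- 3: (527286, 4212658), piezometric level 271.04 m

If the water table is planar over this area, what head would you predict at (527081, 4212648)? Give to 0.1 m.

Taking 1 as reference: 2−1 = (-240, 210, -0.89); 3−1 = (20, 185, +2.44).
Solve a·Δx + b·Δy = Δh: det = (-240)·185 − 20·210 = -48600.
∂h/∂x = [(-0.89)·185 − (+2.44)·210] / -48600 = +0.01393
∂h/∂y = [(-240)·(+2.44) − 20·(-0.89)] / -48600 = +0.01168
h(527081, 4212648) = 268.60 + (+0.01393)·(-185) + (+0.01168)·(175) = 268.60 -2.577 +2.045 = 268.067 m.

268.1 m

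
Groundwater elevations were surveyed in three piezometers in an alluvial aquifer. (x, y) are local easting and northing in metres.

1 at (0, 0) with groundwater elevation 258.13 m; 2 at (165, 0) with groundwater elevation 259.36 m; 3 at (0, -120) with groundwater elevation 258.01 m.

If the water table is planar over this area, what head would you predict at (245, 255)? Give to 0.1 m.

∂h/∂x = (259.36 − 258.13) / (165 − 0) = +0.007455
∂h/∂y = (258.01 − 258.13) / (-120 − 0) = +0.001000
h(245, 255) = 258.13 + (+0.007455)·(245) + (+0.001000)·(255) = 258.13 +1.826 +0.255 = 260.211 m.

260.2 m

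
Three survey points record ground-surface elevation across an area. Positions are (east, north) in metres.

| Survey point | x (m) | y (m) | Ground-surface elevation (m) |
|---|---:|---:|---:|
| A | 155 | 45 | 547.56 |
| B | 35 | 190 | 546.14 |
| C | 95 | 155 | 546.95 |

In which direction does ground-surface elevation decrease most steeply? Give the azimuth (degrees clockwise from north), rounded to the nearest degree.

260°

Taking A as reference: B−A = (-120, 145, -1.42); C−A = (-60, 110, -0.61).
Determinant of the coordinate differences = (-120)·110 − (-60)·145 = -4500.
∂z/∂x = [(-1.42)·110 − (-0.61)·145] / -4500 = +0.01506
∂z/∂y = [(-120)·(-0.61) − (-60)·(-1.42)] / -4500 = +0.002667
Steepest decrease is along −∇f: components (-0.01506 E, -0.002667 N).
Azimuth = atan2(-0.01506, -0.002667) = 260.0° ≈ 260°.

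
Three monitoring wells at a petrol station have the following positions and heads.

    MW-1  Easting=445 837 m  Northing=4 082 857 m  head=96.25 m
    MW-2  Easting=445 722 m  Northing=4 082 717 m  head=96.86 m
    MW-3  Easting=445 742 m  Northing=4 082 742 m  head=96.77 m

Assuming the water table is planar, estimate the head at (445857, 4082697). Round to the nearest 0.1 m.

Three-point gradient (reference MW-1): Δ to MW-2 = (-115, -140, +0.61), Δ to MW-3 = (-95, -115, +0.52).
∂h/∂x = -0.03533, ∂h/∂y = +0.02467 (det = -75).
h(445857, 4082697) = 96.25 + (-0.03533)·(20) + (+0.02467)·(-160) = 96.25 -0.707 -3.947 = 91.597 m.

91.6 m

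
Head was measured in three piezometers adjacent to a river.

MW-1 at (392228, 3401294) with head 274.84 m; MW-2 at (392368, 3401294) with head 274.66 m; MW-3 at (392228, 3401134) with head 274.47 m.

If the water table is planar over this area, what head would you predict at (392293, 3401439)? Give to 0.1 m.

∂h/∂x = (274.66 − 274.84) / (392368 − 392228) = -0.001286
∂h/∂y = (274.47 − 274.84) / (3401134 − 3401294) = +0.002312
h(392293, 3401439) = 274.84 + (-0.001286)·(65) + (+0.002312)·(145) = 274.84 -0.084 +0.335 = 275.092 m.

275.1 m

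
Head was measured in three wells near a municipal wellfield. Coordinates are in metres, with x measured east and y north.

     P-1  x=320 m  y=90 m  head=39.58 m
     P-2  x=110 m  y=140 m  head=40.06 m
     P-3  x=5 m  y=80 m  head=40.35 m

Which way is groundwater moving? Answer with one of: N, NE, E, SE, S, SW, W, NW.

Taking P-1 as reference: P-2−P-1 = (-210, 50, +0.48); P-3−P-1 = (-315, -10, +0.77).
Determinant of the coordinate differences = (-210)·(-10) − (-315)·50 = 17850.
∂h/∂x = [(+0.48)·(-10) − (+0.77)·50] / 17850 = -0.002426
∂h/∂y = [(-210)·(+0.77) − (-315)·(+0.48)] / 17850 = -0.0005882
Flow = −∇h = (+0.002426 east, +0.0005882 north), which points east.

E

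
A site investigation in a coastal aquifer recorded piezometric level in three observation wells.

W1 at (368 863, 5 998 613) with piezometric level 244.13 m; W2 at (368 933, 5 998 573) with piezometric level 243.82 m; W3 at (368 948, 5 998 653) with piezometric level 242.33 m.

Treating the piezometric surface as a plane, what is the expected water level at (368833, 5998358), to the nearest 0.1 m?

248.6 m

Differences from W1: to W2 (Δx, Δy, Δh) = (70, -40, -0.31); to W3 = (85, 40, -1.80).
Determinant of the coordinate differences = 70·40 − 85·(-40) = 6200.
∂h/∂x = [(-0.31)·40 − (-1.80)·(-40)] / 6200 = -0.01361
∂h/∂y = [70·(-1.80) − 85·(-0.31)] / 6200 = -0.01607
h(368833, 5998358) = 244.13 + (-0.01361)·(-30) + (-0.01607)·(-255) = 244.13 +0.408 +4.099 = 248.637 m.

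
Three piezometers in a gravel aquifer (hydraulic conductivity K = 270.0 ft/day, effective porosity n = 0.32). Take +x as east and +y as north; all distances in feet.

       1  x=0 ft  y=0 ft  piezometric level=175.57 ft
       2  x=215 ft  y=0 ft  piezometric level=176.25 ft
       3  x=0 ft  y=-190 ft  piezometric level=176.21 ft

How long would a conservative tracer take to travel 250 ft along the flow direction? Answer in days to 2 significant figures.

64 days

∂h/∂x = (176.25 − 175.57) / (215 − 0) = +0.003163
∂h/∂y = (176.21 − 175.57) / (-190 − 0) = -0.003368
|∇h| = √(0.003163² + -0.003368²) = 0.00462
Seepage velocity v = K·i/n = 270.0 × 0.00462 / 0.32 = 3.898 ft/day.
t = 250 / 3.898 = 64.14 days.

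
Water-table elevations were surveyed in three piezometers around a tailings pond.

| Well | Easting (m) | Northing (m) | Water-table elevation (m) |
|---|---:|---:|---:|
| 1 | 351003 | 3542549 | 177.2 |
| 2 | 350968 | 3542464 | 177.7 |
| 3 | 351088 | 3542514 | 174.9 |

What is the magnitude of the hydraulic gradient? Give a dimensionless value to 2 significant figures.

0.026

Differences from 1: to 2 (Δx, Δy, Δh) = (-35, -85, +0.5); to 3 = (85, -35, -2.3).
Solve a·Δx + b·Δy = Δh: det = (-35)·(-35) − 85·(-85) = 8450.
∂h/∂x = [(+0.5)·(-35) − (-2.3)·(-85)] / 8450 = -0.02521
∂h/∂y = [(-35)·(-2.3) − 85·(+0.5)] / 8450 = +0.004497
|∇h| = √(-0.02521² + 0.004497²) = 0.02561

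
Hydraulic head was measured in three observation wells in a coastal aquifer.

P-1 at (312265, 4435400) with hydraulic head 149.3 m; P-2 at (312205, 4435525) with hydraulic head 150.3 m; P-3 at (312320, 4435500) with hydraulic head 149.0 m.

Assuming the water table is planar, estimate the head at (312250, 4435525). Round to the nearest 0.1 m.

Three-point gradient (reference P-1): Δ to P-2 = (-60, 125, +1.0), Δ to P-3 = (55, 100, -0.3).
∂h/∂x = -0.01068, ∂h/∂y = +0.002874 (det = -12875).
h(312250, 4435525) = 149.3 + (-0.01068)·(-15) + (+0.002874)·(125) = 149.3 +0.160 +0.359 = 149.819 m.

149.8 m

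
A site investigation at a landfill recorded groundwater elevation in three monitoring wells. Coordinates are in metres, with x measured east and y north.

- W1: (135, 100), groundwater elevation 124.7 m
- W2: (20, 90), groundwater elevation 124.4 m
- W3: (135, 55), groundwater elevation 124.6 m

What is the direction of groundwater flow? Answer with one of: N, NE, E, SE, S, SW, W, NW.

SW

Taking W1 as reference: W2−W1 = (-115, -10, -0.3); W3−W1 = (0, -45, -0.1).
Solve a·Δx + b·Δy = Δh: det = (-115)·(-45) − 0·(-10) = 5175.
∂h/∂x = [(-0.3)·(-45) − (-0.1)·(-10)] / 5175 = +0.002415
∂h/∂y = [(-115)·(-0.1) − 0·(-0.3)] / 5175 = +0.002222
Flow = −∇h = (-0.002415 east, -0.002222 north), which points southwest.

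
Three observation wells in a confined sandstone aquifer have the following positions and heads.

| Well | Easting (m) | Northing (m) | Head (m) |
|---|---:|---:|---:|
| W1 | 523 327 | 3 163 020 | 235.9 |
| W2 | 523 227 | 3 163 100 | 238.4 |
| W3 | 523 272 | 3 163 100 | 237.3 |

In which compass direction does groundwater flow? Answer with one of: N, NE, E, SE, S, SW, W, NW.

E

Differences from W1: to W2 (Δx, Δy, Δh) = (-100, 80, +2.5); to W3 = (-55, 80, +1.4).
Solve a·Δx + b·Δy = Δh: det = (-100)·80 − (-55)·80 = -3600.
∂h/∂x = [(+2.5)·80 − (+1.4)·80] / -3600 = -0.02444
∂h/∂y = [(-100)·(+1.4) − (-55)·(+2.5)] / -3600 = +0.0006944
Flow = −∇h = (+0.02444 east, -0.0006944 north), which points east.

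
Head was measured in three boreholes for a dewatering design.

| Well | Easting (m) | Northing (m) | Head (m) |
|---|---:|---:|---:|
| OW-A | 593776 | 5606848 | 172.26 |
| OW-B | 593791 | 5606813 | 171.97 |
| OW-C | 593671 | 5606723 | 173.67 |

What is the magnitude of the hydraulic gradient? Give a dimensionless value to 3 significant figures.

Taking OW-A as reference: OW-B−OW-A = (15, -35, -0.29); OW-C−OW-A = (-105, -125, +1.41).
Determinant of the coordinate differences = 15·(-125) − (-105)·(-35) = -5550.
∂h/∂x = [(-0.29)·(-125) − (+1.41)·(-35)] / -5550 = -0.01542
∂h/∂y = [15·(+1.41) − (-105)·(-0.29)] / -5550 = +0.001676
|∇h| = √(-0.01542² + 0.001676²) = 0.01551

0.0155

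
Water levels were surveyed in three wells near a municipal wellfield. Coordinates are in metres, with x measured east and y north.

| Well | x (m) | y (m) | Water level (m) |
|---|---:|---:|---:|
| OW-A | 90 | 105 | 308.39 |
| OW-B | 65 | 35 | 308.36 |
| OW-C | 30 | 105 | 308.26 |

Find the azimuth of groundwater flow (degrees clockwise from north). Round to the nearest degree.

279°

With h = a·x + b·y + c and OW-A as origin, the differences give:
  (-25)·a + (-70)·b = -0.03
  (-60)·a + 0·b = -0.13
Eliminate b (×0 and ×(-70), subtract): -4200·a = -9.100 → a = ∂h/∂x = +0.002167
Back-substitute: b = ∂h/∂y = -0.0003452.
Flow direction (−∇h) has components (-0.002167 E, +0.0003452 N).
Azimuth = atan2(E, N) = atan2(-0.002167, +0.0003452) = 279.1° ≈ 279°.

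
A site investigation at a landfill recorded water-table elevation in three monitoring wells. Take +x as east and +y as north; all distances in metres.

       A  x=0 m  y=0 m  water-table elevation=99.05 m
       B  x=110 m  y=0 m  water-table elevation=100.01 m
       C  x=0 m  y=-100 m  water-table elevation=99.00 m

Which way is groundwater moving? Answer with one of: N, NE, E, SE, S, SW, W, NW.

∂h/∂x = (100.01 − 99.05) / (110 − 0) = +0.008727
∂h/∂y = (99.00 − 99.05) / (-100 − 0) = +0.0005000
Flow = −∇h = (-0.008727 east, -0.0005000 north), which points west.

W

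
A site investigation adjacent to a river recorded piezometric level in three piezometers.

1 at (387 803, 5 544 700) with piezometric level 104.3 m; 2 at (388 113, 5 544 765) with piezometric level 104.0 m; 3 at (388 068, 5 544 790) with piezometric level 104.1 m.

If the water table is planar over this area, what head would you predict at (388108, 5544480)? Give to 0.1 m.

Three-point gradient (reference 1): Δ to 2 = (310, 65, -0.3), Δ to 3 = (265, 90, -0.2).
∂h/∂x = -0.001311, ∂h/∂y = +0.001639 (det = 10675).
h(388108, 5544480) = 104.3 + (-0.001311)·(305) + (+0.001639)·(-220) = 104.3 -0.400 -0.361 = 103.539 m.

103.5 m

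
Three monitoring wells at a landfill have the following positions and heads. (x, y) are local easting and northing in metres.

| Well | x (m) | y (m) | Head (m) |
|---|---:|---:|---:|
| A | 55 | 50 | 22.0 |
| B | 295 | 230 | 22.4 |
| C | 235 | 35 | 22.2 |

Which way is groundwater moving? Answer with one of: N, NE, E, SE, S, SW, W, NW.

With h = a·x + b·y + c and A as origin, the differences give:
  240·a + 180·b = +0.4
  180·a + (-15)·b = +0.2
Eliminate b (×(-15) and ×180, subtract): -36000·a = -42.00 → a = ∂h/∂x = +0.001167
Back-substitute: b = ∂h/∂y = +0.0006667.
Flow = −∇h = (-0.001167 east, -0.0006667 north), which points southwest.

SW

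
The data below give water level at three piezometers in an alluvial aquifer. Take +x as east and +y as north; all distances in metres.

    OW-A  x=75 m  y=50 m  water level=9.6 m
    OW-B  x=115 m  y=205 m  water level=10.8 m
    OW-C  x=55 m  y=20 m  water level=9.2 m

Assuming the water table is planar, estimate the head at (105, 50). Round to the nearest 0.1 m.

10.0 m

Taking OW-A as reference: OW-B−OW-A = (40, 155, +1.2); OW-C−OW-A = (-20, -30, -0.4).
Solve a·Δx + b·Δy = Δh: det = 40·(-30) − (-20)·155 = 1900.
∂h/∂x = [(+1.2)·(-30) − (-0.4)·155] / 1900 = +0.01368
∂h/∂y = [40·(-0.4) − (-20)·(+1.2)] / 1900 = +0.004211
h(105, 50) = 9.6 + (+0.01368)·(30) + (+0.004211)·(0) = 9.6 +0.411 +0.000 = 10.011 m.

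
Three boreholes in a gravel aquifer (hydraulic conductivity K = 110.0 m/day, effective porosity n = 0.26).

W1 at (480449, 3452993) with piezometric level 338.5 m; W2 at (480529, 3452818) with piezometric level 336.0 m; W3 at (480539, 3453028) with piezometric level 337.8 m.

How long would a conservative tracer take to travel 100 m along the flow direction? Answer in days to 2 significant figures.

With h = a·x + b·y + c and W1 as origin, the differences give:
  80·a + (-175)·b = -2.5
  90·a + 35·b = -0.7
Eliminate b (×35 and ×(-175), subtract): 18550·a = -210.00 → a = ∂h/∂x = -0.01132
Back-substitute: b = ∂h/∂y = +0.009111.
|∇h| = √(-0.01132² + 0.009111²) = 0.01453
Seepage velocity v = K·i/n = 110.0 × 0.01453 / 0.26 = 6.147 m/day.
t = 100 / 6.147 = 16.27 days.

16 days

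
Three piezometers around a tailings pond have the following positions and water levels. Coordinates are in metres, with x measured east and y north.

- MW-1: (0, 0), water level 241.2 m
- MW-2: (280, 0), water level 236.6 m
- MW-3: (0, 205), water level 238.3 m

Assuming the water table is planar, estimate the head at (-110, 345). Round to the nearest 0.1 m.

∂h/∂x = (236.6 − 241.2) / (280 − 0) = -0.01643
∂h/∂y = (238.3 − 241.2) / (205 − 0) = -0.01415
h(-110, 345) = 241.2 + (-0.01643)·(-110) + (-0.01415)·(345) = 241.2 +1.807 -4.880 = 238.127 m.

238.1 m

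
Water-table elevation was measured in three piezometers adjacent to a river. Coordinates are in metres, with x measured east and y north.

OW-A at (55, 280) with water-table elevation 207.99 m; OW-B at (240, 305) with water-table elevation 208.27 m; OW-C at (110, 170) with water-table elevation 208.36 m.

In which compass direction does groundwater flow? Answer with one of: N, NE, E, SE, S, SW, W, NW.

NW

Differences from OW-A: to OW-B (Δx, Δy, Δh) = (185, 25, +0.28); to OW-C = (55, -110, +0.37).
Determinant of the coordinate differences = 185·(-110) − 55·25 = -21725.
∂h/∂x = [(+0.28)·(-110) − (+0.37)·25] / -21725 = +0.001843
∂h/∂y = [185·(+0.37) − 55·(+0.28)] / -21725 = -0.002442
Flow = −∇h = (-0.001843 east, +0.002442 north), which points northwest.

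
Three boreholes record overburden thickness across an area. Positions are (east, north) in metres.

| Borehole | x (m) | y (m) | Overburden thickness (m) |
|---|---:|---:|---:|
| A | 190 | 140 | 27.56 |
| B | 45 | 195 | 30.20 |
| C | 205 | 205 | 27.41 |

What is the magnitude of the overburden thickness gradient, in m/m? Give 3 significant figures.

0.0176 m/m

Differences from A: to B (Δx, Δy, Δh) = (-145, 55, +2.64); to C = (15, 65, -0.15).
Solve a·Δx + b·Δy = Δd: det = (-145)·65 − 15·55 = -10250.
∂d/∂x = [(+2.64)·65 − (-0.15)·55] / -10250 = -0.01755
∂d/∂y = [(-145)·(-0.15) − 15·(+2.64)] / -10250 = +0.001741
|∇f| = √(-0.01755² + 0.001741²) = 0.01764 m/m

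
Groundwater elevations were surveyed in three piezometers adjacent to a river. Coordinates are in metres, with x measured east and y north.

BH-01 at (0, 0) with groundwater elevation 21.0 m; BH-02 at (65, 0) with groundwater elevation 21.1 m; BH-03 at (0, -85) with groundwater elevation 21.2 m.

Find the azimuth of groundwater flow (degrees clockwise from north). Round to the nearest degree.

∂h/∂x = (21.1 − 21.0) / (65 − 0) = +0.001538
∂h/∂y = (21.2 − 21.0) / (-85 − 0) = -0.002353
Flow direction (−∇h) has components (-0.001538 E, +0.002353 N).
Azimuth = atan2(E, N) = atan2(-0.001538, +0.002353) = 326.8° ≈ 327°.

327°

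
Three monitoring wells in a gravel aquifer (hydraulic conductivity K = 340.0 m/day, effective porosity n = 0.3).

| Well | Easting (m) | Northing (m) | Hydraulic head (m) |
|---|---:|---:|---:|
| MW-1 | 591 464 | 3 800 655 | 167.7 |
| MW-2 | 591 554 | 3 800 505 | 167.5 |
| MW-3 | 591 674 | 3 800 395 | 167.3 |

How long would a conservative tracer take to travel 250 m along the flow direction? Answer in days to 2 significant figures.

With h = a·x + b·y + c and MW-1 as origin, the differences give:
  90·a + (-150)·b = -0.2
  210·a + (-260)·b = -0.4
Eliminate b (×(-260) and ×(-150), subtract): 8100·a = -8.00 → a = ∂h/∂x = -0.0009877
Back-substitute: b = ∂h/∂y = +0.0007407.
|∇h| = √(-0.0009877² + 0.0007407²) = 0.001235
Seepage velocity v = K·i/n = 340.0 × 0.001235 / 0.3 = 1.4 m/day.
t = 250 / 1.4 = 178.6 days.

180 days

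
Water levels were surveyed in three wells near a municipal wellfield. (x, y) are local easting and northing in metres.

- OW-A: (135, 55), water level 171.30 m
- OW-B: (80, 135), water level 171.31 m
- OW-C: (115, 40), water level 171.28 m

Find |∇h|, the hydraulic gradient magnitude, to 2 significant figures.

With h = a·x + b·y + c and OW-A as origin, the differences give:
  (-55)·a + 80·b = +0.01
  (-20)·a + (-15)·b = -0.02
Eliminate b (×(-15) and ×80, subtract): 2425·a = 1.450 → a = ∂h/∂x = +0.0005979
Back-substitute: b = ∂h/∂y = +0.0005361.
|∇h| = √(0.0005979² + 0.0005361²) = 0.000803

0.00080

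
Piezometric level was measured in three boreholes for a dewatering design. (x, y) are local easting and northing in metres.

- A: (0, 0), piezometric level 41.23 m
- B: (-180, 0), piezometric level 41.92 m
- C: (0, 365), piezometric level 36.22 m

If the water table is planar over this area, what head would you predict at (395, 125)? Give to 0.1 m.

38.0 m

∂h/∂x = (41.92 − 41.23) / (-180 − 0) = -0.003833
∂h/∂y = (36.22 − 41.23) / (365 − 0) = -0.01373
h(395, 125) = 41.23 + (-0.003833)·(395) + (-0.01373)·(125) = 41.23 -1.514 -1.716 = 38.000 m.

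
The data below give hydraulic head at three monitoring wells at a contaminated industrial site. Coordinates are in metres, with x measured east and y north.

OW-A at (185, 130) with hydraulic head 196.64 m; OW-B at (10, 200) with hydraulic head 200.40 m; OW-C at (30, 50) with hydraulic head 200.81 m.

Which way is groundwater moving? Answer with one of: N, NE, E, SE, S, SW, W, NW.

With h = a·x + b·y + c and OW-A as origin, the differences give:
  (-175)·a + 70·b = +3.76
  (-155)·a + (-80)·b = +4.17
Eliminate b (×(-80) and ×70, subtract): 24850·a = -592.700 → a = ∂h/∂x = -0.02385
Back-substitute: b = ∂h/∂y = -0.005913.
Flow = −∇h = (+0.02385 east, +0.005913 north), which points east.

E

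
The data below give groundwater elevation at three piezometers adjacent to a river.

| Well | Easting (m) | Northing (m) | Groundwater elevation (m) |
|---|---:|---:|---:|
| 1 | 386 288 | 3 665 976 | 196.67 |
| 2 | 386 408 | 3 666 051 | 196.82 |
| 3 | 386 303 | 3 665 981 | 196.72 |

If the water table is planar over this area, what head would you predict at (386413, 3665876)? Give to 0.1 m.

With h = a·x + b·y + c and 1 as origin, the differences give:
  120·a + 75·b = +0.15
  15·a + 5·b = +0.05
Eliminate b (×5 and ×75, subtract): -525·a = -3.000 → a = ∂h/∂x = +0.005714
Back-substitute: b = ∂h/∂y = -0.007143.
h(386413, 3665876) = 196.67 + (+0.005714)·(125) + (-0.007143)·(-100) = 196.67 +0.714 +0.714 = 198.099 m.

198.1 m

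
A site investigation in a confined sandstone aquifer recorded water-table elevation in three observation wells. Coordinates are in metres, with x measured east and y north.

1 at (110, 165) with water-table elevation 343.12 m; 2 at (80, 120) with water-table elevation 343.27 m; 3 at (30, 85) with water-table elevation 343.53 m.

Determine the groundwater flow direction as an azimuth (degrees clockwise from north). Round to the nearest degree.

093°

Taking 1 as reference: 2−1 = (-30, -45, +0.15); 3−1 = (-80, -80, +0.41).
Determinant of the coordinate differences = (-30)·(-80) − (-80)·(-45) = -1200.
∂h/∂x = [(+0.15)·(-80) − (+0.41)·(-45)] / -1200 = -0.005375
∂h/∂y = [(-30)·(+0.41) − (-80)·(+0.15)] / -1200 = +0.0002500
Flow direction (−∇h) has components (+0.005375 E, -0.0002500 N).
Azimuth = atan2(E, N) = atan2(+0.005375, -0.0002500) = 92.7° ≈ 093°.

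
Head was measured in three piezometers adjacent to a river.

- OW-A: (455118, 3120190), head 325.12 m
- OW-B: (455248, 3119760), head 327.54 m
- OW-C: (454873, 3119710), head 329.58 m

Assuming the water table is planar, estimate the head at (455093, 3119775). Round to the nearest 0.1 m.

Three-point gradient (reference OW-A): Δ to OW-B = (130, -430, +2.42), Δ to OW-C = (-245, -480, +4.46).
∂h/∂x = -0.004508, ∂h/∂y = -0.006991 (det = -167750).
h(455093, 3119775) = 325.12 + (-0.004508)·(-25) + (-0.006991)·(-415) = 325.12 +0.113 +2.901 = 328.134 m.

328.1 m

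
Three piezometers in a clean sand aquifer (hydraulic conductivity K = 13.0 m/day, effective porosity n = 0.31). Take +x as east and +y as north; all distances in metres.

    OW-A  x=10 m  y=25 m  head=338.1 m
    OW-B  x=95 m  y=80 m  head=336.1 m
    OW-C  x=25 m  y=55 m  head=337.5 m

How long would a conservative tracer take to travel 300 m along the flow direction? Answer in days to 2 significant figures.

360 days

Three-point gradient (reference OW-A): Δ to OW-B = (85, 55, -2.0), Δ to OW-C = (15, 30, -0.6).
∂h/∂x = -0.01565, ∂h/∂y = -0.01217 (det = 1725).
|∇h| = √(-0.01565² + -0.01217²) = 0.01983
Seepage velocity v = K·i/n = 13.0 × 0.01983 / 0.31 = 0.8316 m/day.
t = 300 / 0.8316 = 360.8 days.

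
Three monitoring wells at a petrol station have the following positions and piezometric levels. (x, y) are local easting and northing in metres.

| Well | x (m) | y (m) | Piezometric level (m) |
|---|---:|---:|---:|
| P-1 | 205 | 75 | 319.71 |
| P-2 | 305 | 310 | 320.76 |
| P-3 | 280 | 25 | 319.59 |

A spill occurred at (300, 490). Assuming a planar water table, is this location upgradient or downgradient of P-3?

upgradient

Differences from P-1: to P-2 (Δx, Δy, Δh) = (100, 235, +1.05); to P-3 = (75, -50, -0.12).
Determinant of the coordinate differences = 100·(-50) − 75·235 = -22625.
∂h/∂x = [(+1.05)·(-50) − (-0.12)·235] / -22625 = +0.001074
∂h/∂y = [100·(-0.12) − 75·(+1.05)] / -22625 = +0.004011
Head at (300, 490) = 319.71 + (+0.001074)·(95) + (+0.004011)·(415) = 321.48 m.
That is higher than the 319.59 m at P-3, so the point is upgradient.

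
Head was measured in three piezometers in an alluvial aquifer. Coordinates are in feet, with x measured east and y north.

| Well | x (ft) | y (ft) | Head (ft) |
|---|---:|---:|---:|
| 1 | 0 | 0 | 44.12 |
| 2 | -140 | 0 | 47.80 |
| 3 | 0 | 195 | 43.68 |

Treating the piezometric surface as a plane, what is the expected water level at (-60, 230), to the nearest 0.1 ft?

45.2 ft

∂h/∂x = (47.80 − 44.12) / (-140 − 0) = -0.02629
∂h/∂y = (43.68 − 44.12) / (195 − 0) = -0.002256
h(-60, 230) = 44.12 + (-0.02629)·(-60) + (-0.002256)·(230) = 44.12 +1.577 -0.519 = 45.178 ft.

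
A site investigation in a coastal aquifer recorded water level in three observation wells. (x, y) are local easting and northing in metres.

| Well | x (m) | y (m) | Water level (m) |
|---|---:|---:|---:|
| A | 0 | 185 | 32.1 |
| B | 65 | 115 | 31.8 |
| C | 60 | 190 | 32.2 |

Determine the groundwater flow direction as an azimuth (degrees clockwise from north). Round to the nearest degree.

Three-point gradient (reference A): Δ to B = (65, -70, -0.3), Δ to C = (60, 5, +0.1).
∂h/∂x = +0.001215, ∂h/∂y = +0.005414 (det = 4525).
Flow direction (−∇h) has components (-0.001215 E, -0.005414 N).
Azimuth = atan2(E, N) = atan2(-0.001215, -0.005414) = 192.7° ≈ 193°.

193°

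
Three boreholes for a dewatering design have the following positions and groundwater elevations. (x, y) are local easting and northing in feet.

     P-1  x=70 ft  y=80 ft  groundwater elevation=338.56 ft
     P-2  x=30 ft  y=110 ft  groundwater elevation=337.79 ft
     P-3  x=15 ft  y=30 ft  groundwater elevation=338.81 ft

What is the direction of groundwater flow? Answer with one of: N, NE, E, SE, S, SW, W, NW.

With h = a·x + b·y + c and P-1 as origin, the differences give:
  (-40)·a + 30·b = -0.77
  (-55)·a + (-50)·b = +0.25
Eliminate b (×(-50) and ×30, subtract): 3650·a = 31.000 → a = ∂h/∂x = +0.008493
Back-substitute: b = ∂h/∂y = -0.01434.
Flow = −∇h = (-0.008493 east, +0.01434 north), which points northwest.

NW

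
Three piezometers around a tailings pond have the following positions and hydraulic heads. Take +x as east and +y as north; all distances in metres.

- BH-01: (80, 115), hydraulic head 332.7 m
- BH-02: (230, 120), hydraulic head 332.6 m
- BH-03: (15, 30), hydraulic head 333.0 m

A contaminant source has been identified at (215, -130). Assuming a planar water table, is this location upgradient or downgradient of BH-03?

Taking BH-01 as reference: BH-02−BH-01 = (150, 5, -0.1); BH-03−BH-01 = (-65, -85, +0.3).
Solve a·Δx + b·Δy = Δh: det = 150·(-85) − (-65)·5 = -12425.
∂h/∂x = [(-0.1)·(-85) − (+0.3)·5] / -12425 = -0.0005634
∂h/∂y = [150·(+0.3) − (-65)·(-0.1)] / -12425 = -0.003099
Head at (215, -130) = 332.7 + (-0.0005634)·(135) + (-0.003099)·(-245) = 333.38 m.
That is higher than the 333.0 m at BH-03, so the point is upgradient.

upgradient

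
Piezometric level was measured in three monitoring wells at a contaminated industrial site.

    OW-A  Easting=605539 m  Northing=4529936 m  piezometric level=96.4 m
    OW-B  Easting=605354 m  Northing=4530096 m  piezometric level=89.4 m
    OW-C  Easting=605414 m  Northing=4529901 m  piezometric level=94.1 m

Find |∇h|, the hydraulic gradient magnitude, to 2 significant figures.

0.029

Taking OW-A as reference: OW-B−OW-A = (-185, 160, -7.0); OW-C−OW-A = (-125, -35, -2.3).
Determinant of the coordinate differences = (-185)·(-35) − (-125)·160 = 26475.
∂h/∂x = [(-7.0)·(-35) − (-2.3)·160] / 26475 = +0.02315
∂h/∂y = [(-185)·(-2.3) − (-125)·(-7.0)] / 26475 = -0.01698
|∇h| = √(0.02315² + -0.01698²) = 0.02871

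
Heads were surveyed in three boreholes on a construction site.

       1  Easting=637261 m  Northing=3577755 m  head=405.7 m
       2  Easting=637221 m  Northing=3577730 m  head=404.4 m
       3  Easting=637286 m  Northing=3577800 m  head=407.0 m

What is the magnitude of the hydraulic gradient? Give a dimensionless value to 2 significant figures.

With h = a·x + b·y + c and 1 as origin, the differences give:
  (-40)·a + (-25)·b = -1.3
  25·a + 45·b = +1.3
Eliminate b (×45 and ×(-25), subtract): -1175·a = -26.00 → a = ∂h/∂x = +0.02213
Back-substitute: b = ∂h/∂y = +0.01660.
|∇h| = √(0.02213² + 0.01660²) = 0.02766

0.028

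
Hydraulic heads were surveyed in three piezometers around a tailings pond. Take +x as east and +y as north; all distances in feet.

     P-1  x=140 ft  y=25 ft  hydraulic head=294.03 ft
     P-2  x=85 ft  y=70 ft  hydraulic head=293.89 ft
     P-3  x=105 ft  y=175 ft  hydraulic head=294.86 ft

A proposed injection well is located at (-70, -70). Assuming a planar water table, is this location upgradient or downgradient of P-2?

With h = a·x + b·y + c and P-1 as origin, the differences give:
  (-55)·a + 45·b = -0.14
  (-35)·a + 150·b = +0.83
Eliminate b (×150 and ×45, subtract): -6675·a = -58.350 → a = ∂h/∂x = +0.008742
Back-substitute: b = ∂h/∂y = +0.007573.
Head at (-70, -70) = 294.03 + (+0.008742)·(-210) + (+0.007573)·(-95) = 291.47 ft.
That is lower than the 293.89 ft at P-2, so the point is downgradient.

downgradient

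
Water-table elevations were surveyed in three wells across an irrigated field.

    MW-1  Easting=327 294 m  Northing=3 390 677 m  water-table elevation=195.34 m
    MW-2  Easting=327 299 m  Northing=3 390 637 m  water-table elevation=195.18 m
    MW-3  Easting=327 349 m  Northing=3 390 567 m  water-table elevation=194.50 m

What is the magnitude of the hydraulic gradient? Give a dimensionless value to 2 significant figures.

0.010

Differences from MW-1: to MW-2 (Δx, Δy, Δh) = (5, -40, -0.16); to MW-3 = (55, -110, -0.84).
Solve a·Δx + b·Δy = Δh: det = 5·(-110) − 55·(-40) = 1650.
∂h/∂x = [(-0.16)·(-110) − (-0.84)·(-40)] / 1650 = -0.009697
∂h/∂y = [5·(-0.84) − 55·(-0.16)] / 1650 = +0.002788
|∇h| = √(-0.009697² + 0.002788²) = 0.01009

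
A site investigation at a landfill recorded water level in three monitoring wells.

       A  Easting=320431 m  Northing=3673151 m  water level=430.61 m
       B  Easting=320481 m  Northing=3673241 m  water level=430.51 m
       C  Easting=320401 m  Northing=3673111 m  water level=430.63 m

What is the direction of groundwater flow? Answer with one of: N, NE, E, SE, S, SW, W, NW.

NW

Taking A as reference: B−A = (50, 90, -0.10); C−A = (-30, -40, +0.02).
Solve a·Δx + b·Δy = Δh: det = 50·(-40) − (-30)·90 = 700.
∂h/∂x = [(-0.10)·(-40) − (+0.02)·90] / 700 = +0.003143
∂h/∂y = [50·(+0.02) − (-30)·(-0.10)] / 700 = -0.002857
Flow = −∇h = (-0.003143 east, +0.002857 north), which points northwest.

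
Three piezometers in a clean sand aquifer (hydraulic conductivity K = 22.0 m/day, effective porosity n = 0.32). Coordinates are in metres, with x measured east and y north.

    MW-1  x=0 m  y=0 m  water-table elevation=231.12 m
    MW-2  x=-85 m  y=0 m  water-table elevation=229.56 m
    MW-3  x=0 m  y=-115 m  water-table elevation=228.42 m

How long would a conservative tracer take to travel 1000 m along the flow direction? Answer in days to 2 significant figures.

490 days

∂h/∂x = (229.56 − 231.12) / (-85 − 0) = +0.01835
∂h/∂y = (228.42 − 231.12) / (-115 − 0) = +0.02348
|∇h| = √(0.01835² + 0.02348²) = 0.0298
Seepage velocity v = K·i/n = 22.0 × 0.0298 / 0.32 = 2.049 m/day.
t = 1000 / 2.049 = 488 days.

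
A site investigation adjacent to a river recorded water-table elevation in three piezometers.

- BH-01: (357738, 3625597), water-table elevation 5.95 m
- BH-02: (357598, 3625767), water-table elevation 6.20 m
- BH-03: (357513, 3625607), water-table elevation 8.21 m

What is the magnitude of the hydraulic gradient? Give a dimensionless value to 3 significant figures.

Three-point gradient (reference BH-01): Δ to BH-02 = (-140, 170, +0.25), Δ to BH-03 = (-225, 10, +2.26).
∂h/∂x = -0.01036, ∂h/∂y = -0.007060 (det = 36850).
|∇h| = √(-0.01036² + -0.007060²) = 0.01254

0.0125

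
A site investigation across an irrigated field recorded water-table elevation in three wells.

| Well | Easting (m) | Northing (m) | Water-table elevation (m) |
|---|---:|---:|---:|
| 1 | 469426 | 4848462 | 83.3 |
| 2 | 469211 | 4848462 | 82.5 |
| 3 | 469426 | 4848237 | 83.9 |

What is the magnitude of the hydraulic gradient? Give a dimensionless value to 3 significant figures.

0.00458

∂h/∂x = (82.5 − 83.3) / (469211 − 469426) = +0.003721
∂h/∂y = (83.9 − 83.3) / (4848237 − 4848462) = -0.002667
|∇h| = √(0.003721² + -0.002667²) = 0.004578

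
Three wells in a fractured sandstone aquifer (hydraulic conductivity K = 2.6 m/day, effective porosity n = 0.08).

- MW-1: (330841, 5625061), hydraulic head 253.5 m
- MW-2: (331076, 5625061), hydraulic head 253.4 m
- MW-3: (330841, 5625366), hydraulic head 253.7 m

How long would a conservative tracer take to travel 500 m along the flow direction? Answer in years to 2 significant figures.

∂h/∂x = (253.4 − 253.5) / (331076 − 330841) = -0.0004255
∂h/∂y = (253.7 − 253.5) / (5625366 − 5625061) = +0.0006557
|∇h| = √(-0.0004255² + 0.0006557²) = 0.0007817
Seepage velocity v = K·i/n = 2.6 × 0.0007817 / 0.08 = 0.02541 m/day.
t = 500 / 0.02541 = 1.968e+04 days = 53.9 years.

54 years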